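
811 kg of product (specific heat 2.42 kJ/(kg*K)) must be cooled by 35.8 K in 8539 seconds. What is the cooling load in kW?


Q = m * cp * dT / t
Q = 811 * 2.42 * 35.8 / 8539
Q = 8.228 kW

8.228


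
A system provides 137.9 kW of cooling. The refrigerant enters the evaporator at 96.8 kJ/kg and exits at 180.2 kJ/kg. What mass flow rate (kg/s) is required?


dh = 180.2 - 96.8 = 83.4 kJ/kg
m_dot = Q / dh = 137.9 / 83.4 = 1.6535 kg/s

1.6535


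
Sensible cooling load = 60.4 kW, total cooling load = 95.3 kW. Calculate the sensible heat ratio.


SHR = Q_sensible / Q_total
SHR = 60.4 / 95.3
SHR = 0.634

0.634


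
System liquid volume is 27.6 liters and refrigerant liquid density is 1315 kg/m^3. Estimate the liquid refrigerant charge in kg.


Charge = V * rho / 1000
Charge = 27.6 * 1315 / 1000
Charge = 36.29 kg

36.29


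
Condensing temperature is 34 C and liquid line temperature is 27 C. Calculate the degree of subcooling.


Subcooling = T_cond - T_liquid
Subcooling = 34 - 27
Subcooling = 7 K

7


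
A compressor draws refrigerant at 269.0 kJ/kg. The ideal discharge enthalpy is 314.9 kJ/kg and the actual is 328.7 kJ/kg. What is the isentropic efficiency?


dh_ideal = 314.9 - 269.0 = 45.9 kJ/kg
dh_actual = 328.7 - 269.0 = 59.7 kJ/kg
eta_s = dh_ideal / dh_actual = 45.9 / 59.7
eta_s = 0.7688

0.7688


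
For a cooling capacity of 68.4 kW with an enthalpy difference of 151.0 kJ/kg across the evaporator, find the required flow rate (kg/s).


m_dot = Q / dh
m_dot = 68.4 / 151.0
m_dot = 0.453 kg/s

0.453


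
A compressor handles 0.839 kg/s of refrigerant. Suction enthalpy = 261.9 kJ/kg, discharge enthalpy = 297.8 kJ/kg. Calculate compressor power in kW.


dh = 297.8 - 261.9 = 35.9 kJ/kg
W = m_dot * dh = 0.839 * 35.9 = 30.12 kW

30.12


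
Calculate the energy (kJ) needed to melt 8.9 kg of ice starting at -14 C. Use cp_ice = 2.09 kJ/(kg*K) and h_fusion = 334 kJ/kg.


Sensible heat = cp * dT = 2.09 * 14 = 29.26 kJ/kg
Total per kg = 29.26 + 334 = 363.26 kJ/kg
Q = m * total = 8.9 * 363.26
Q = 3233.0 kJ

3233.0


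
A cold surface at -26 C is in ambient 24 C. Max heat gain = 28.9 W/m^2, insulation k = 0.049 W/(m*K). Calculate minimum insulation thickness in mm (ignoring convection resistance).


dT = 24 - (-26) = 50 K
thickness = k * dT / q_max * 1000
thickness = 0.049 * 50 / 28.9 * 1000
thickness = 84.8 mm

84.8


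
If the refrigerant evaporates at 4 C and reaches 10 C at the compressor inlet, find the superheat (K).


Superheat = T_suction - T_evap
Superheat = 10 - (4)
Superheat = 6 K

6


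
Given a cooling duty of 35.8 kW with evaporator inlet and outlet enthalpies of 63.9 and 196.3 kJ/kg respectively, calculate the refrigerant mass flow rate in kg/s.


dh = 196.3 - 63.9 = 132.4 kJ/kg
m_dot = Q / dh = 35.8 / 132.4 = 0.2704 kg/s

0.2704


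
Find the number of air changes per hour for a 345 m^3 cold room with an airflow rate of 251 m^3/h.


ACH = flow / volume
ACH = 251 / 345
ACH = 0.728

0.728


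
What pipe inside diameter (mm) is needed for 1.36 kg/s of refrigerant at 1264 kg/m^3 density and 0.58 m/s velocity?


A = m_dot / (rho * v) = 1.36 / (1264 * 0.58) = 0.001855085116 m^2
d = sqrt(4*A/pi) * 1000
d = 48.6 mm

48.6


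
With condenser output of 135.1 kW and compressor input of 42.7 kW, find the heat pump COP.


COP_hp = Q_cond / W
COP_hp = 135.1 / 42.7
COP_hp = 3.164

3.164


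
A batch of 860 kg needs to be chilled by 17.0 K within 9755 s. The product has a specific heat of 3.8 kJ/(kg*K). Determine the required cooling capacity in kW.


Q = m * cp * dT / t
Q = 860 * 3.8 * 17.0 / 9755
Q = 5.695 kW

5.695


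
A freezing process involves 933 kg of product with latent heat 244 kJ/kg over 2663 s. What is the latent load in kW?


Q_lat = m * h_fg / t
Q_lat = 933 * 244 / 2663
Q_lat = 85.49 kW

85.49


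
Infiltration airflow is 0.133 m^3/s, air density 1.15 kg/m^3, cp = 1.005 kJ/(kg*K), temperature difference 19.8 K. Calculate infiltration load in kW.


Q = V_dot * rho * cp * dT
Q = 0.133 * 1.15 * 1.005 * 19.8
Q = 3.044 kW

3.044


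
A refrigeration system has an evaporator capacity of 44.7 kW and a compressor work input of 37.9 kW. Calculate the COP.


COP = Q_evap / W
COP = 44.7 / 37.9
COP = 1.179

1.179


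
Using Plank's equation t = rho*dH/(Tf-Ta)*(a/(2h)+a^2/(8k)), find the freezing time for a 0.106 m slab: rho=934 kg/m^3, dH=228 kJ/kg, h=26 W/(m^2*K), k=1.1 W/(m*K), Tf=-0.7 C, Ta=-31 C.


dT = -0.7 - (-31) = 30.3 K
term1 = a/(2h) = 0.106/(2*26) = 0.002038461538
term2 = a^2/(8k) = 0.106^2/(8*1.1) = 0.001276818182
t = rho*dH*1000/dT * (term1 + term2)
t = 934*228*1000/30.3 * (0.002038461538 + 0.001276818182)
t = 23300 s

23300


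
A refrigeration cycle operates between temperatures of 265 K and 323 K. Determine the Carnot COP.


dT = 323 - 265 = 58 K
COP_carnot = T_cold / dT = 265 / 58
COP_carnot = 4.569

4.569


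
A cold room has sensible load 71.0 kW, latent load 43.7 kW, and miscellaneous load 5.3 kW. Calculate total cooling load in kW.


Q_total = Q_s + Q_l + Q_misc
Q_total = 71.0 + 43.7 + 5.3
Q_total = 120.0 kW

120.0


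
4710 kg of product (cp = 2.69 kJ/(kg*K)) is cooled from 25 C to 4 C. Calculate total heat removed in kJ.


dT = 25 - (4) = 21 K
Q = m * cp * dT = 4710 * 2.69 * 21
Q = 266068 kJ

266068


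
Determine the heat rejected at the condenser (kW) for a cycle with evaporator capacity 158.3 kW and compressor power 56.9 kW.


Q_cond = Q_evap + W
Q_cond = 158.3 + 56.9
Q_cond = 215.2 kW

215.2


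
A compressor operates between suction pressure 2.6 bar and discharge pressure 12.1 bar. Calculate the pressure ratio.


PR = P_high / P_low
PR = 12.1 / 2.6
PR = 4.654

4.654


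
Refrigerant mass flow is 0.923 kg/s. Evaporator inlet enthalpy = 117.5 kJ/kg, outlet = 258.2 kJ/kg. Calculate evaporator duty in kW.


dh = 258.2 - 117.5 = 140.7 kJ/kg
Q_evap = m_dot * dh = 0.923 * 140.7
Q_evap = 129.87 kW

129.87


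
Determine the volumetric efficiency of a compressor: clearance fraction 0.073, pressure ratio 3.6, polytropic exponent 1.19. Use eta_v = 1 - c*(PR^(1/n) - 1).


PR^(1/n) = 3.6^(1/1.19) = 2.93414176
eta_v = 1 - 0.073 * (2.93414176 - 1)
eta_v = 0.8588

0.8588


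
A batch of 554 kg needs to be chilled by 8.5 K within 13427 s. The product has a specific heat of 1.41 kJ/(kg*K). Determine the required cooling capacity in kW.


Q = m * cp * dT / t
Q = 554 * 1.41 * 8.5 / 13427
Q = 0.495 kW

0.495


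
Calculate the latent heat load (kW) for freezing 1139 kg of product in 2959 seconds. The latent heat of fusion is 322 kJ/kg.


Q_lat = m * h_fg / t
Q_lat = 1139 * 322 / 2959
Q_lat = 123.95 kW

123.95


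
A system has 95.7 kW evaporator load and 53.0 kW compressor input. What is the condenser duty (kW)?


Q_cond = Q_evap + W
Q_cond = 95.7 + 53.0
Q_cond = 148.7 kW

148.7


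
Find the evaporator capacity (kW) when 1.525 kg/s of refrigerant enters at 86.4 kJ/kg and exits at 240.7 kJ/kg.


dh = 240.7 - 86.4 = 154.3 kJ/kg
Q_evap = m_dot * dh = 1.525 * 154.3
Q_evap = 235.31 kW

235.31


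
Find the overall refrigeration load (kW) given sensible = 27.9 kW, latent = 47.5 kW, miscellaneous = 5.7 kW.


Q_total = Q_s + Q_l + Q_misc
Q_total = 27.9 + 47.5 + 5.7
Q_total = 81.1 kW

81.1


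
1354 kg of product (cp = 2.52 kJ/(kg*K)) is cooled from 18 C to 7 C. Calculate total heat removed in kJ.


dT = 18 - (7) = 11 K
Q = m * cp * dT = 1354 * 2.52 * 11
Q = 37533 kJ

37533


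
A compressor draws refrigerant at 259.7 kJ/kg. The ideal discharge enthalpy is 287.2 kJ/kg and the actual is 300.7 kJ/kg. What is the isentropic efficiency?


dh_ideal = 287.2 - 259.7 = 27.5 kJ/kg
dh_actual = 300.7 - 259.7 = 41.0 kJ/kg
eta_s = dh_ideal / dh_actual = 27.5 / 41.0
eta_s = 0.6707

0.6707


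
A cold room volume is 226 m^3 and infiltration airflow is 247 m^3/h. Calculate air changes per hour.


ACH = flow / volume
ACH = 247 / 226
ACH = 1.093

1.093


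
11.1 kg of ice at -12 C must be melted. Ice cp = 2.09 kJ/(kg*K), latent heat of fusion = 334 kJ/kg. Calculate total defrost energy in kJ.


Sensible heat = cp * dT = 2.09 * 12 = 25.08 kJ/kg
Total per kg = 25.08 + 334 = 359.08 kJ/kg
Q = m * total = 11.1 * 359.08
Q = 3985.8 kJ

3985.8


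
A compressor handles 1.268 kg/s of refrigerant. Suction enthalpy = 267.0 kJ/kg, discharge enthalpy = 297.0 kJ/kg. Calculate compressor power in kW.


dh = 297.0 - 267.0 = 30.0 kJ/kg
W = m_dot * dh = 1.268 * 30.0 = 38.04 kW

38.04


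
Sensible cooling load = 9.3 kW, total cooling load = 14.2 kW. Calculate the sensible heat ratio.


SHR = Q_sensible / Q_total
SHR = 9.3 / 14.2
SHR = 0.655

0.655


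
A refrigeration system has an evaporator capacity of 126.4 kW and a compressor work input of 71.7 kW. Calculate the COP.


COP = Q_evap / W
COP = 126.4 / 71.7
COP = 1.763

1.763


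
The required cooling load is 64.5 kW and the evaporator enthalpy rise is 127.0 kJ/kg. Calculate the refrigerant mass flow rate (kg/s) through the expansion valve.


m_dot = Q / dh
m_dot = 64.5 / 127.0
m_dot = 0.5079 kg/s

0.5079


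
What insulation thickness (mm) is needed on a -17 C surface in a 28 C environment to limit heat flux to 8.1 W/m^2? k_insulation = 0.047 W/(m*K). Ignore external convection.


dT = 28 - (-17) = 45 K
thickness = k * dT / q_max * 1000
thickness = 0.047 * 45 / 8.1 * 1000
thickness = 261.1 mm

261.1


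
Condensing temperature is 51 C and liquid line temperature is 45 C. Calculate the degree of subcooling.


Subcooling = T_cond - T_liquid
Subcooling = 51 - 45
Subcooling = 6 K

6


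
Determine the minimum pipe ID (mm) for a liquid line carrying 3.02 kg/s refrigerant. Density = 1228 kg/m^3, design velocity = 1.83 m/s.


A = m_dot / (rho * v) = 3.02 / (1228 * 1.83) = 0.001343870704 m^2
d = sqrt(4*A/pi) * 1000
d = 41.4 mm

41.4


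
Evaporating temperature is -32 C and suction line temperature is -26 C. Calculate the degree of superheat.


Superheat = T_suction - T_evap
Superheat = -26 - (-32)
Superheat = 6 K

6


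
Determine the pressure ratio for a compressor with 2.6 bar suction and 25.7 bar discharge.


PR = P_high / P_low
PR = 25.7 / 2.6
PR = 9.885

9.885


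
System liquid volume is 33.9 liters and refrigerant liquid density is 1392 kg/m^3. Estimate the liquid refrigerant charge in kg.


Charge = V * rho / 1000
Charge = 33.9 * 1392 / 1000
Charge = 47.19 kg

47.19


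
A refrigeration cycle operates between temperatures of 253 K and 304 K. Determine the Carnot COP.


dT = 304 - 253 = 51 K
COP_carnot = T_cold / dT = 253 / 51
COP_carnot = 4.961

4.961


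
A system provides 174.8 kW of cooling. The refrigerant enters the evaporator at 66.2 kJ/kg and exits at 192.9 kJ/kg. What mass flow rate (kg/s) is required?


dh = 192.9 - 66.2 = 126.7 kJ/kg
m_dot = Q / dh = 174.8 / 126.7 = 1.3796 kg/s

1.3796


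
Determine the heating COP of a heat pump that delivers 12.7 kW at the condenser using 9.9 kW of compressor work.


COP_hp = Q_cond / W
COP_hp = 12.7 / 9.9
COP_hp = 1.283

1.283


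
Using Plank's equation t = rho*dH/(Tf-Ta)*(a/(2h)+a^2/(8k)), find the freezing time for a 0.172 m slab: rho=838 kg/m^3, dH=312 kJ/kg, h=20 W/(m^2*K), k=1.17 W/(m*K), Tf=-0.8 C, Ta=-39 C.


dT = -0.8 - (-39) = 38.2 K
term1 = a/(2h) = 0.172/(2*20) = 0.0043
term2 = a^2/(8k) = 0.172^2/(8*1.17) = 0.003160683761
t = rho*dH*1000/dT * (term1 + term2)
t = 838*312*1000/38.2 * (0.0043 + 0.003160683761)
t = 51064 s

51064


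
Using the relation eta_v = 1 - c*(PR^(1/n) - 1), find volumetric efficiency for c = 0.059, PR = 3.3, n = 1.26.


PR^(1/n) = 3.3^(1/1.26) = 2.57940181
eta_v = 1 - 0.059 * (2.57940181 - 1)
eta_v = 0.9068

0.9068


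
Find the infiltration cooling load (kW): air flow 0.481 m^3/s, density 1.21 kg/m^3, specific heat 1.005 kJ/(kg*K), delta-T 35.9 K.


Q = V_dot * rho * cp * dT
Q = 0.481 * 1.21 * 1.005 * 35.9
Q = 20.999 kW

20.999


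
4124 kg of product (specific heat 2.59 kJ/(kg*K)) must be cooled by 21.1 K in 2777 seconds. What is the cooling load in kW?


Q = m * cp * dT / t
Q = 4124 * 2.59 * 21.1 / 2777
Q = 81.157 kW

81.157


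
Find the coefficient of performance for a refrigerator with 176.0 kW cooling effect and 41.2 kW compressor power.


COP = Q_evap / W
COP = 176.0 / 41.2
COP = 4.272

4.272


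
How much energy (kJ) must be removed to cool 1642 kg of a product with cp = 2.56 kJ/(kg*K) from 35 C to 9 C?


dT = 35 - (9) = 26 K
Q = m * cp * dT = 1642 * 2.56 * 26
Q = 109292 kJ

109292


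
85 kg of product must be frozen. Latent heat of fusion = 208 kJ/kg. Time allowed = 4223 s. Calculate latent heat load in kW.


Q_lat = m * h_fg / t
Q_lat = 85 * 208 / 4223
Q_lat = 4.19 kW

4.19


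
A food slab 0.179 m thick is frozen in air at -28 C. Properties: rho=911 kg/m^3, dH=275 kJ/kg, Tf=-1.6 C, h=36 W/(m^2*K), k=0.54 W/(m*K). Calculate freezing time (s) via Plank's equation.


dT = -1.6 - (-28) = 26.4 K
term1 = a/(2h) = 0.179/(2*36) = 0.002486111111
term2 = a^2/(8k) = 0.179^2/(8*0.54) = 0.007416898148
t = rho*dH*1000/dT * (term1 + term2)
t = 911*275*1000/26.4 * (0.002486111111 + 0.007416898148)
t = 93975 s

93975


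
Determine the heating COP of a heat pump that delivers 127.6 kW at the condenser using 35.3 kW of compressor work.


COP_hp = Q_cond / W
COP_hp = 127.6 / 35.3
COP_hp = 3.615

3.615


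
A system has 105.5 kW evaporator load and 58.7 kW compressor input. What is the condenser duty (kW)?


Q_cond = Q_evap + W
Q_cond = 105.5 + 58.7
Q_cond = 164.2 kW

164.2


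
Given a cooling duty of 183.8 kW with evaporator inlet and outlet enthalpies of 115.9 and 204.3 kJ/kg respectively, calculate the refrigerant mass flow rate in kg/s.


dh = 204.3 - 115.9 = 88.4 kJ/kg
m_dot = Q / dh = 183.8 / 88.4 = 2.0792 kg/s

2.0792


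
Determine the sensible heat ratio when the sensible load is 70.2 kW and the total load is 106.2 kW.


SHR = Q_sensible / Q_total
SHR = 70.2 / 106.2
SHR = 0.661

0.661


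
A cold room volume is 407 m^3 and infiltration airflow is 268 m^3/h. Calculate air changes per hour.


ACH = flow / volume
ACH = 268 / 407
ACH = 0.658

0.658


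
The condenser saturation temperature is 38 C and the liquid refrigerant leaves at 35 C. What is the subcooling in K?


Subcooling = T_cond - T_liquid
Subcooling = 38 - 35
Subcooling = 3 K

3


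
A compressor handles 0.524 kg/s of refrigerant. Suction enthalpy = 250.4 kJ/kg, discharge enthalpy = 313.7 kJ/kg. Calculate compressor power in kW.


dh = 313.7 - 250.4 = 63.3 kJ/kg
W = m_dot * dh = 0.524 * 63.3 = 33.17 kW

33.17


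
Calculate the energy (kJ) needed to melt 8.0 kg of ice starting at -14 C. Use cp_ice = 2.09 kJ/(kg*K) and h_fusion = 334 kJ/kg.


Sensible heat = cp * dT = 2.09 * 14 = 29.26 kJ/kg
Total per kg = 29.26 + 334 = 363.26 kJ/kg
Q = m * total = 8.0 * 363.26
Q = 2906.1 kJ

2906.1


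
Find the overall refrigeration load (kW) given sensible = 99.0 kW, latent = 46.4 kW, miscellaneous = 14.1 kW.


Q_total = Q_s + Q_l + Q_misc
Q_total = 99.0 + 46.4 + 14.1
Q_total = 159.5 kW

159.5


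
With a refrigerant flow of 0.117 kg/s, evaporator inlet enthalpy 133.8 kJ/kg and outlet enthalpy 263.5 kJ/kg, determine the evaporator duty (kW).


dh = 263.5 - 133.8 = 129.7 kJ/kg
Q_evap = m_dot * dh = 0.117 * 129.7
Q_evap = 15.17 kW

15.17


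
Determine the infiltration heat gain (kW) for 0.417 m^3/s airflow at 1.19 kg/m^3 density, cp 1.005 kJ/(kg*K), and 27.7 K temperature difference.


Q = V_dot * rho * cp * dT
Q = 0.417 * 1.19 * 1.005 * 27.7
Q = 13.814 kW

13.814


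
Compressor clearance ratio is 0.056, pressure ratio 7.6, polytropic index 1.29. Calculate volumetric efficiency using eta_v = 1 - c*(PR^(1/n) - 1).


PR^(1/n) = 7.6^(1/1.29) = 4.81727273
eta_v = 1 - 0.056 * (4.81727273 - 1)
eta_v = 0.7862

0.7862


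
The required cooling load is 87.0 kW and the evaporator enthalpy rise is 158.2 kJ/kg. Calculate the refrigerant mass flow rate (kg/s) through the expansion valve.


m_dot = Q / dh
m_dot = 87.0 / 158.2
m_dot = 0.5499 kg/s

0.5499


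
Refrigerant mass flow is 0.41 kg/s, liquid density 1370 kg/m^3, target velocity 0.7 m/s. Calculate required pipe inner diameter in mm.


A = m_dot / (rho * v) = 0.41 / (1370 * 0.7) = 0.0004275286757 m^2
d = sqrt(4*A/pi) * 1000
d = 23.3 mm

23.3


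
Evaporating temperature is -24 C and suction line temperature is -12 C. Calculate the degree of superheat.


Superheat = T_suction - T_evap
Superheat = -12 - (-24)
Superheat = 12 K

12


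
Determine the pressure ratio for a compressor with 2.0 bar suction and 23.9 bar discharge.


PR = P_high / P_low
PR = 23.9 / 2.0
PR = 11.95

11.95


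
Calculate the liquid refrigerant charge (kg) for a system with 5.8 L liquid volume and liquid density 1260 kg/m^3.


Charge = V * rho / 1000
Charge = 5.8 * 1260 / 1000
Charge = 7.31 kg

7.31


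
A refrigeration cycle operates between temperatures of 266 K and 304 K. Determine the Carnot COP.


dT = 304 - 266 = 38 K
COP_carnot = T_cold / dT = 266 / 38
COP_carnot = 7.0

7.0


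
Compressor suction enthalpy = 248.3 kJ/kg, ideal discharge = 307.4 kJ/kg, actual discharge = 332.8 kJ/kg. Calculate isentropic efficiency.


dh_ideal = 307.4 - 248.3 = 59.1 kJ/kg
dh_actual = 332.8 - 248.3 = 84.5 kJ/kg
eta_s = dh_ideal / dh_actual = 59.1 / 84.5
eta_s = 0.6994

0.6994


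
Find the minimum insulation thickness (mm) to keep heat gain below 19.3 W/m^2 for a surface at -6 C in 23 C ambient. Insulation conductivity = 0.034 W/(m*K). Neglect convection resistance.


dT = 23 - (-6) = 29 K
thickness = k * dT / q_max * 1000
thickness = 0.034 * 29 / 19.3 * 1000
thickness = 51.1 mm

51.1


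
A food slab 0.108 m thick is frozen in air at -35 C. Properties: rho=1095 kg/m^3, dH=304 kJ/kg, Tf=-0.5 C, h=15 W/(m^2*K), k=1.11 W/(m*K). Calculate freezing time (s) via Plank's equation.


dT = -0.5 - (-35) = 34.5 K
term1 = a/(2h) = 0.108/(2*15) = 0.0036
term2 = a^2/(8k) = 0.108^2/(8*1.11) = 0.001313513514
t = rho*dH*1000/dT * (term1 + term2)
t = 1095*304*1000/34.5 * (0.0036 + 0.001313513514)
t = 47409 s

47409


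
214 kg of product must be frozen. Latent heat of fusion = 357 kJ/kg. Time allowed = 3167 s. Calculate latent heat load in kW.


Q_lat = m * h_fg / t
Q_lat = 214 * 357 / 3167
Q_lat = 24.12 kW

24.12


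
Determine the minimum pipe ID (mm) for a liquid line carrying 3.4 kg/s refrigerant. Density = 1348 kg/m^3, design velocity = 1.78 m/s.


A = m_dot / (rho * v) = 3.4 / (1348 * 1.78) = 0.001416997299 m^2
d = sqrt(4*A/pi) * 1000
d = 42.5 mm

42.5


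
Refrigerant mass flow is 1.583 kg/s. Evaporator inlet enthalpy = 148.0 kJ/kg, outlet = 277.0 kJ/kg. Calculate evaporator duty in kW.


dh = 277.0 - 148.0 = 129.0 kJ/kg
Q_evap = m_dot * dh = 1.583 * 129.0
Q_evap = 204.21 kW

204.21


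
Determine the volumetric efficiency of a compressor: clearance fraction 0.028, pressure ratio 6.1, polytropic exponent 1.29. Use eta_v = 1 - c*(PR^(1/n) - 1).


PR^(1/n) = 6.1^(1/1.29) = 4.06240126
eta_v = 1 - 0.028 * (4.06240126 - 1)
eta_v = 0.9143

0.9143


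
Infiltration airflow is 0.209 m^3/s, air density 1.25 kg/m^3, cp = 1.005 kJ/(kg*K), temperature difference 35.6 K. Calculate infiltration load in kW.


Q = V_dot * rho * cp * dT
Q = 0.209 * 1.25 * 1.005 * 35.6
Q = 9.347 kW

9.347


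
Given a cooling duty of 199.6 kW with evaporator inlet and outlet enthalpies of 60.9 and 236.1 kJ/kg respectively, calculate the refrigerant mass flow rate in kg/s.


dh = 236.1 - 60.9 = 175.2 kJ/kg
m_dot = Q / dh = 199.6 / 175.2 = 1.1393 kg/s

1.1393


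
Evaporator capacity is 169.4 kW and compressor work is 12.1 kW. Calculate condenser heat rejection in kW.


Q_cond = Q_evap + W
Q_cond = 169.4 + 12.1
Q_cond = 181.5 kW

181.5


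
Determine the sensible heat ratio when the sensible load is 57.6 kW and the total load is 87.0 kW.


SHR = Q_sensible / Q_total
SHR = 57.6 / 87.0
SHR = 0.662

0.662


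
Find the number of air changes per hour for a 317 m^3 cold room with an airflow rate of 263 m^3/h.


ACH = flow / volume
ACH = 263 / 317
ACH = 0.83

0.83


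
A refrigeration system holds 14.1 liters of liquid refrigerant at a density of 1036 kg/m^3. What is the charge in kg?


Charge = V * rho / 1000
Charge = 14.1 * 1036 / 1000
Charge = 14.61 kg

14.61


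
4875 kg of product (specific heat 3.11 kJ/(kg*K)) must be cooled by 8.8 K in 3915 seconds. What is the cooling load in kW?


Q = m * cp * dT / t
Q = 4875 * 3.11 * 8.8 / 3915
Q = 34.079 kW

34.079


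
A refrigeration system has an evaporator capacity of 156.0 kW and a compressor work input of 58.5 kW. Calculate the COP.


COP = Q_evap / W
COP = 156.0 / 58.5
COP = 2.667

2.667


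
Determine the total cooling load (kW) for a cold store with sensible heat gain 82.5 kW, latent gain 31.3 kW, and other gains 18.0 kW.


Q_total = Q_s + Q_l + Q_misc
Q_total = 82.5 + 31.3 + 18.0
Q_total = 131.8 kW

131.8


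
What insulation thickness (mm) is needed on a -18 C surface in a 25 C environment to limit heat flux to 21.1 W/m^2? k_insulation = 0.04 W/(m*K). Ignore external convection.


dT = 25 - (-18) = 43 K
thickness = k * dT / q_max * 1000
thickness = 0.04 * 43 / 21.1 * 1000
thickness = 81.5 mm

81.5


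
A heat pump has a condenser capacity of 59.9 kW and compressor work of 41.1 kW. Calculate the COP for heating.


COP_hp = Q_cond / W
COP_hp = 59.9 / 41.1
COP_hp = 1.457

1.457


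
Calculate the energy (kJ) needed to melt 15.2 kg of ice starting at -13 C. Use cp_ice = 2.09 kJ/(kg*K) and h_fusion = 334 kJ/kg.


Sensible heat = cp * dT = 2.09 * 13 = 27.17 kJ/kg
Total per kg = 27.17 + 334 = 361.17 kJ/kg
Q = m * total = 15.2 * 361.17
Q = 5489.8 kJ

5489.8


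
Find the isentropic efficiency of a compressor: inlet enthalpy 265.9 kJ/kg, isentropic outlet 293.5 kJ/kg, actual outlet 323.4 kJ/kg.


dh_ideal = 293.5 - 265.9 = 27.6 kJ/kg
dh_actual = 323.4 - 265.9 = 57.5 kJ/kg
eta_s = dh_ideal / dh_actual = 27.6 / 57.5
eta_s = 0.48

0.48


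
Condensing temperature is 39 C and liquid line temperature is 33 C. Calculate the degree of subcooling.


Subcooling = T_cond - T_liquid
Subcooling = 39 - 33
Subcooling = 6 K

6


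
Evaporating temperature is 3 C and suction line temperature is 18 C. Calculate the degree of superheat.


Superheat = T_suction - T_evap
Superheat = 18 - (3)
Superheat = 15 K

15


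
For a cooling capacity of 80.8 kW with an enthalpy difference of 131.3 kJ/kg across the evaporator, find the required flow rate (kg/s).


m_dot = Q / dh
m_dot = 80.8 / 131.3
m_dot = 0.6154 kg/s

0.6154


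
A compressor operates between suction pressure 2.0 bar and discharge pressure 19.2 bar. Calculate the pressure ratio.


PR = P_high / P_low
PR = 19.2 / 2.0
PR = 9.6

9.6


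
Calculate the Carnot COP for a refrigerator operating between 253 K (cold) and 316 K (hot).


dT = 316 - 253 = 63 K
COP_carnot = T_cold / dT = 253 / 63
COP_carnot = 4.016

4.016


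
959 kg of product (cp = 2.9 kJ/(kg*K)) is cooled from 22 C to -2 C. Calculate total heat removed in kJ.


dT = 22 - (-2) = 24 K
Q = m * cp * dT = 959 * 2.9 * 24
Q = 66746 kJ

66746


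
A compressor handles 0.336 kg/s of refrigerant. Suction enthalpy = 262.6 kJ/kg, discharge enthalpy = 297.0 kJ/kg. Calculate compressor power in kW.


dh = 297.0 - 262.6 = 34.4 kJ/kg
W = m_dot * dh = 0.336 * 34.4 = 11.56 kW

11.56


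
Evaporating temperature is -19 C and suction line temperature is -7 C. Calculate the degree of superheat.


Superheat = T_suction - T_evap
Superheat = -7 - (-19)
Superheat = 12 K

12


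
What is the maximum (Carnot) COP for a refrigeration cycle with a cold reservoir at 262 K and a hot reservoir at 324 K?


dT = 324 - 262 = 62 K
COP_carnot = T_cold / dT = 262 / 62
COP_carnot = 4.226

4.226


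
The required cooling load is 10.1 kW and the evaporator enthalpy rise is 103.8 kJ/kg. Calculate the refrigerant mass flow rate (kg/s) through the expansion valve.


m_dot = Q / dh
m_dot = 10.1 / 103.8
m_dot = 0.0973 kg/s

0.0973


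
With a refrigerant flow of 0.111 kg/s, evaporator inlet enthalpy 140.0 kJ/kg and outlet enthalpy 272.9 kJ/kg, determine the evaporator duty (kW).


dh = 272.9 - 140.0 = 132.9 kJ/kg
Q_evap = m_dot * dh = 0.111 * 132.9
Q_evap = 14.75 kW

14.75


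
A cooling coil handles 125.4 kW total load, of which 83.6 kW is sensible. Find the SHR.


SHR = Q_sensible / Q_total
SHR = 83.6 / 125.4
SHR = 0.667

0.667


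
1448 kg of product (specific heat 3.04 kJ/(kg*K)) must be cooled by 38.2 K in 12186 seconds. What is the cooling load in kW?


Q = m * cp * dT / t
Q = 1448 * 3.04 * 38.2 / 12186
Q = 13.799 kW

13.799


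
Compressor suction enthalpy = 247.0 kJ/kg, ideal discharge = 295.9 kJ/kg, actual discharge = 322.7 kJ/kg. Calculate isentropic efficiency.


dh_ideal = 295.9 - 247.0 = 48.9 kJ/kg
dh_actual = 322.7 - 247.0 = 75.7 kJ/kg
eta_s = dh_ideal / dh_actual = 48.9 / 75.7
eta_s = 0.646

0.646


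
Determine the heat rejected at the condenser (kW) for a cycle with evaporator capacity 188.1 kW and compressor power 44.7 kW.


Q_cond = Q_evap + W
Q_cond = 188.1 + 44.7
Q_cond = 232.8 kW

232.8


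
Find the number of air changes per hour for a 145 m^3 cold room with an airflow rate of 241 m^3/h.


ACH = flow / volume
ACH = 241 / 145
ACH = 1.662

1.662


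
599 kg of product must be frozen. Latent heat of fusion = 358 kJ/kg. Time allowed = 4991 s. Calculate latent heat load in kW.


Q_lat = m * h_fg / t
Q_lat = 599 * 358 / 4991
Q_lat = 42.97 kW

42.97


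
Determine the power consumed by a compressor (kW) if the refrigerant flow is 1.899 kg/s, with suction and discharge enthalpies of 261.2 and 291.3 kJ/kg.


dh = 291.3 - 261.2 = 30.1 kJ/kg
W = m_dot * dh = 1.899 * 30.1 = 57.16 kW

57.16


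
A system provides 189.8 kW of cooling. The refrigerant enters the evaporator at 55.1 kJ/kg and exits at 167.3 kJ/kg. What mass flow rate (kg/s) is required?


dh = 167.3 - 55.1 = 112.2 kJ/kg
m_dot = Q / dh = 189.8 / 112.2 = 1.6916 kg/s

1.6916


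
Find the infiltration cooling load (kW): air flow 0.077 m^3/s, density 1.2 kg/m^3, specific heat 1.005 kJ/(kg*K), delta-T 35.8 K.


Q = V_dot * rho * cp * dT
Q = 0.077 * 1.2 * 1.005 * 35.8
Q = 3.324 kW

3.324


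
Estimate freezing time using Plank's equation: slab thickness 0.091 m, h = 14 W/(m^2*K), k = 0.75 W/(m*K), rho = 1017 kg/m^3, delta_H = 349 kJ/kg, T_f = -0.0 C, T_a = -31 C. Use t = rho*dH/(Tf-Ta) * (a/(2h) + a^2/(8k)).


dT = -0.0 - (-31) = 31.0 K
term1 = a/(2h) = 0.091/(2*14) = 0.00325
term2 = a^2/(8k) = 0.091^2/(8*0.75) = 0.001380166667
t = rho*dH*1000/dT * (term1 + term2)
t = 1017*349*1000/31.0 * (0.00325 + 0.001380166667)
t = 53013 s

53013


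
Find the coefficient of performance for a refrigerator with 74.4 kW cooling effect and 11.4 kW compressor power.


COP = Q_evap / W
COP = 74.4 / 11.4
COP = 6.526

6.526


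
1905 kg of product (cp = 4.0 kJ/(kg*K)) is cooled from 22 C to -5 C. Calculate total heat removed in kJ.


dT = 22 - (-5) = 27 K
Q = m * cp * dT = 1905 * 4.0 * 27
Q = 205740 kJ

205740


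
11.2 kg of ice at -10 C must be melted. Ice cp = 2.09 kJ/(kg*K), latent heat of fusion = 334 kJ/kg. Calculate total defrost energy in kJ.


Sensible heat = cp * dT = 2.09 * 10 = 20.9 kJ/kg
Total per kg = 20.9 + 334 = 354.9 kJ/kg
Q = m * total = 11.2 * 354.9
Q = 3974.9 kJ

3974.9


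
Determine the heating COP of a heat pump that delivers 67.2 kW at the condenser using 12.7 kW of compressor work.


COP_hp = Q_cond / W
COP_hp = 67.2 / 12.7
COP_hp = 5.291

5.291


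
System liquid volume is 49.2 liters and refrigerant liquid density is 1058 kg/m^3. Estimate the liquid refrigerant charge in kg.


Charge = V * rho / 1000
Charge = 49.2 * 1058 / 1000
Charge = 52.05 kg

52.05


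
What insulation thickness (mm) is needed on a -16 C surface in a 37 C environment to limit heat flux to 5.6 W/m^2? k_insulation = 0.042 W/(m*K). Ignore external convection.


dT = 37 - (-16) = 53 K
thickness = k * dT / q_max * 1000
thickness = 0.042 * 53 / 5.6 * 1000
thickness = 397.5 mm

397.5


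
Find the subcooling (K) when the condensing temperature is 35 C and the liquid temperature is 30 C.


Subcooling = T_cond - T_liquid
Subcooling = 35 - 30
Subcooling = 5 K

5


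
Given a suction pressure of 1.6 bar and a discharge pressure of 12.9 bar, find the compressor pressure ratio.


PR = P_high / P_low
PR = 12.9 / 1.6
PR = 8.063

8.063


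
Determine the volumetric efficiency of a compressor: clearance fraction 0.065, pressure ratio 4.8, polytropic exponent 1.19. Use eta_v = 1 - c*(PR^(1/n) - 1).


PR^(1/n) = 4.8^(1/1.19) = 3.73655714
eta_v = 1 - 0.065 * (3.73655714 - 1)
eta_v = 0.8221

0.8221


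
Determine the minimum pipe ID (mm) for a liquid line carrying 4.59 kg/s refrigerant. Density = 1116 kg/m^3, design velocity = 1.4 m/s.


A = m_dot / (rho * v) = 4.59 / (1116 * 1.4) = 0.002937788018 m^2
d = sqrt(4*A/pi) * 1000
d = 61.2 mm

61.2


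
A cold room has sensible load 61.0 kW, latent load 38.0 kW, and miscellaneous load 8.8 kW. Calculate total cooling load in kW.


Q_total = Q_s + Q_l + Q_misc
Q_total = 61.0 + 38.0 + 8.8
Q_total = 107.8 kW

107.8


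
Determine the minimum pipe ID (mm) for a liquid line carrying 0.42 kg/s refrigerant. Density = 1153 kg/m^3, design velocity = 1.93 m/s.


A = m_dot / (rho * v) = 0.42 / (1153 * 1.93) = 0.0001887394452 m^2
d = sqrt(4*A/pi) * 1000
d = 15.5 mm

15.5


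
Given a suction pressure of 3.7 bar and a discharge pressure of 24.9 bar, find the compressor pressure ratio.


PR = P_high / P_low
PR = 24.9 / 3.7
PR = 6.73

6.73


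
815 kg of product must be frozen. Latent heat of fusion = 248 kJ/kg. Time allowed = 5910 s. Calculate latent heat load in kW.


Q_lat = m * h_fg / t
Q_lat = 815 * 248 / 5910
Q_lat = 34.2 kW

34.2


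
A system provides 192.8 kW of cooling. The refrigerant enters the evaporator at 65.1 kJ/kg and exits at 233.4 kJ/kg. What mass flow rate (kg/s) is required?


dh = 233.4 - 65.1 = 168.3 kJ/kg
m_dot = Q / dh = 192.8 / 168.3 = 1.1456 kg/s

1.1456


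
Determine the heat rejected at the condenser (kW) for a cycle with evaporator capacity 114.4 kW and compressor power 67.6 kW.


Q_cond = Q_evap + W
Q_cond = 114.4 + 67.6
Q_cond = 182.0 kW

182.0


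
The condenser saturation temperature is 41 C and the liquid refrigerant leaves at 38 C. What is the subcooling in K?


Subcooling = T_cond - T_liquid
Subcooling = 41 - 38
Subcooling = 3 K

3


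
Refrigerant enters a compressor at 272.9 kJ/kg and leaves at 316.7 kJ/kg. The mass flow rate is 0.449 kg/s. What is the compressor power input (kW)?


dh = 316.7 - 272.9 = 43.8 kJ/kg
W = m_dot * dh = 0.449 * 43.8 = 19.67 kW

19.67


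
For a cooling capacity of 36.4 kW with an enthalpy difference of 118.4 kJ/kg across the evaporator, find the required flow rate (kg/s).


m_dot = Q / dh
m_dot = 36.4 / 118.4
m_dot = 0.3074 kg/s

0.3074


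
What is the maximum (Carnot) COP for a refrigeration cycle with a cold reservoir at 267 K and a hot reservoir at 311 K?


dT = 311 - 267 = 44 K
COP_carnot = T_cold / dT = 267 / 44
COP_carnot = 6.068

6.068


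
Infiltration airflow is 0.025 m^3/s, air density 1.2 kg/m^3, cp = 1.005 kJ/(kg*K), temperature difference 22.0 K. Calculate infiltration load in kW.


Q = V_dot * rho * cp * dT
Q = 0.025 * 1.2 * 1.005 * 22.0
Q = 0.663 kW

0.663


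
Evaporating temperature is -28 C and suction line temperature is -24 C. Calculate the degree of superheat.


Superheat = T_suction - T_evap
Superheat = -24 - (-28)
Superheat = 4 K

4


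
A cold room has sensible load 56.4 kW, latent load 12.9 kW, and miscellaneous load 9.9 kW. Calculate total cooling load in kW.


Q_total = Q_s + Q_l + Q_misc
Q_total = 56.4 + 12.9 + 9.9
Q_total = 79.2 kW

79.2


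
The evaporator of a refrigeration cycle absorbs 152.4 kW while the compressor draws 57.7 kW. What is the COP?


COP = Q_evap / W
COP = 152.4 / 57.7
COP = 2.641

2.641


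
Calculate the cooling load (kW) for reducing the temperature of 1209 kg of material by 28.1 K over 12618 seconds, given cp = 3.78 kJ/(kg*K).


Q = m * cp * dT / t
Q = 1209 * 3.78 * 28.1 / 12618
Q = 10.177 kW

10.177


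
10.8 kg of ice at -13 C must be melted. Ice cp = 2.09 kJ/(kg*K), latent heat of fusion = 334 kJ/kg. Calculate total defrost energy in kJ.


Sensible heat = cp * dT = 2.09 * 13 = 27.17 kJ/kg
Total per kg = 27.17 + 334 = 361.17 kJ/kg
Q = m * total = 10.8 * 361.17
Q = 3900.6 kJ

3900.6


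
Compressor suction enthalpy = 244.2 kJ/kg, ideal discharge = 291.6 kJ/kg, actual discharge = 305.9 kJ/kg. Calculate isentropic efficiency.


dh_ideal = 291.6 - 244.2 = 47.4 kJ/kg
dh_actual = 305.9 - 244.2 = 61.7 kJ/kg
eta_s = dh_ideal / dh_actual = 47.4 / 61.7
eta_s = 0.7682

0.7682


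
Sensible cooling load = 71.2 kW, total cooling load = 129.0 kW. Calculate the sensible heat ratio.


SHR = Q_sensible / Q_total
SHR = 71.2 / 129.0
SHR = 0.552

0.552


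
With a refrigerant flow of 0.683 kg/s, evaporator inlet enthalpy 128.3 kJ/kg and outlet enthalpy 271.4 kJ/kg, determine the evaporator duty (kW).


dh = 271.4 - 128.3 = 143.1 kJ/kg
Q_evap = m_dot * dh = 0.683 * 143.1
Q_evap = 97.74 kW

97.74


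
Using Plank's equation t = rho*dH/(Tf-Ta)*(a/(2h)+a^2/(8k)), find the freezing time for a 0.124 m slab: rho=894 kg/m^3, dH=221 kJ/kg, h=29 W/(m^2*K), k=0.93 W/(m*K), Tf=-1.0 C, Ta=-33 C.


dT = -1.0 - (-33) = 32.0 K
term1 = a/(2h) = 0.124/(2*29) = 0.002137931034
term2 = a^2/(8k) = 0.124^2/(8*0.93) = 0.002066666667
t = rho*dH*1000/dT * (term1 + term2)
t = 894*221*1000/32.0 * (0.002137931034 + 0.002066666667)
t = 25960 s

25960


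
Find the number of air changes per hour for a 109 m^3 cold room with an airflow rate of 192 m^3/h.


ACH = flow / volume
ACH = 192 / 109
ACH = 1.761

1.761


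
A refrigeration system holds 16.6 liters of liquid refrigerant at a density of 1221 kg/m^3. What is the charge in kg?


Charge = V * rho / 1000
Charge = 16.6 * 1221 / 1000
Charge = 20.27 kg

20.27


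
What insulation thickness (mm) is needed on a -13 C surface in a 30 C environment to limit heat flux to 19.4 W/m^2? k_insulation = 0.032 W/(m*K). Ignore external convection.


dT = 30 - (-13) = 43 K
thickness = k * dT / q_max * 1000
thickness = 0.032 * 43 / 19.4 * 1000
thickness = 70.9 mm

70.9


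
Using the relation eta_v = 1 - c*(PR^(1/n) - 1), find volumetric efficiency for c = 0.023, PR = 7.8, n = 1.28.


PR^(1/n) = 7.8^(1/1.28) = 4.97678533
eta_v = 1 - 0.023 * (4.97678533 - 1)
eta_v = 0.9085

0.9085


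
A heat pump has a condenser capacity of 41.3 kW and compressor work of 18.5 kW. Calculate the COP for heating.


COP_hp = Q_cond / W
COP_hp = 41.3 / 18.5
COP_hp = 2.232

2.232


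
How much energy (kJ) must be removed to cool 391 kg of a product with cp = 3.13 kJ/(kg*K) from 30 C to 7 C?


dT = 30 - (7) = 23 K
Q = m * cp * dT = 391 * 3.13 * 23
Q = 28148 kJ

28148


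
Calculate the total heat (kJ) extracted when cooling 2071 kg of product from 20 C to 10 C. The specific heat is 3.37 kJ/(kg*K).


dT = 20 - (10) = 10 K
Q = m * cp * dT = 2071 * 3.37 * 10
Q = 69793 kJ

69793


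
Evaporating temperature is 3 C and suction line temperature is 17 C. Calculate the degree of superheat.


Superheat = T_suction - T_evap
Superheat = 17 - (3)
Superheat = 14 K

14


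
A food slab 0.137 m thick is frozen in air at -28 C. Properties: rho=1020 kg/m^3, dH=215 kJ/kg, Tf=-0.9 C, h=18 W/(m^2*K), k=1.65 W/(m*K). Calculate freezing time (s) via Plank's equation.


dT = -0.9 - (-28) = 27.1 K
term1 = a/(2h) = 0.137/(2*18) = 0.003805555556
term2 = a^2/(8k) = 0.137^2/(8*1.65) = 0.001421893939
t = rho*dH*1000/dT * (term1 + term2)
t = 1020*215*1000/27.1 * (0.003805555556 + 0.001421893939)
t = 42302 s

42302


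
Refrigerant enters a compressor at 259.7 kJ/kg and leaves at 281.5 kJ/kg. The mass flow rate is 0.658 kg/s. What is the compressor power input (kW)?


dh = 281.5 - 259.7 = 21.8 kJ/kg
W = m_dot * dh = 0.658 * 21.8 = 14.34 kW

14.34


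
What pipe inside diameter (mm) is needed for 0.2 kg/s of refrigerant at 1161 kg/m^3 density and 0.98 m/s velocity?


A = m_dot / (rho * v) = 0.2 / (1161 * 0.98) = 0.0001757809067 m^2
d = sqrt(4*A/pi) * 1000
d = 15.0 mm

15.0


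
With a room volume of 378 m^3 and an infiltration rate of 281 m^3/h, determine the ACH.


ACH = flow / volume
ACH = 281 / 378
ACH = 0.743

0.743


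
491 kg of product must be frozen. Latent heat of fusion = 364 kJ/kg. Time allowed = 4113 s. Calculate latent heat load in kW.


Q_lat = m * h_fg / t
Q_lat = 491 * 364 / 4113
Q_lat = 43.45 kW

43.45


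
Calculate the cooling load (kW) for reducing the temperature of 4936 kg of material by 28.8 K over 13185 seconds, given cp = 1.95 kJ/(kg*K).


Q = m * cp * dT / t
Q = 4936 * 1.95 * 28.8 / 13185
Q = 21.024 kW

21.024


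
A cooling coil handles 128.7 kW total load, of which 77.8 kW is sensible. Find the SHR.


SHR = Q_sensible / Q_total
SHR = 77.8 / 128.7
SHR = 0.605

0.605


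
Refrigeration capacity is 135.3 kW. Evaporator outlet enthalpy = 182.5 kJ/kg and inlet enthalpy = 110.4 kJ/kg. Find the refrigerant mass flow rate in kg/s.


dh = 182.5 - 110.4 = 72.1 kJ/kg
m_dot = Q / dh = 135.3 / 72.1 = 1.8766 kg/s

1.8766


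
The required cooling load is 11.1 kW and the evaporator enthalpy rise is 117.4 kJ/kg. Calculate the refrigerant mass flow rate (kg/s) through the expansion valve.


m_dot = Q / dh
m_dot = 11.1 / 117.4
m_dot = 0.0945 kg/s

0.0945


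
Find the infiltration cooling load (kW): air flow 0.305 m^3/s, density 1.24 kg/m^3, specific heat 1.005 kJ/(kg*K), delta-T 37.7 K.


Q = V_dot * rho * cp * dT
Q = 0.305 * 1.24 * 1.005 * 37.7
Q = 14.329 kW

14.329


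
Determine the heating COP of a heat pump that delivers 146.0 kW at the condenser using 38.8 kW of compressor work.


COP_hp = Q_cond / W
COP_hp = 146.0 / 38.8
COP_hp = 3.763

3.763


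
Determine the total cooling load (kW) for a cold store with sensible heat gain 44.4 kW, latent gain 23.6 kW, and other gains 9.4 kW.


Q_total = Q_s + Q_l + Q_misc
Q_total = 44.4 + 23.6 + 9.4
Q_total = 77.4 kW

77.4


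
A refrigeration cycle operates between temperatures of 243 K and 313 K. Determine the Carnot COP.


dT = 313 - 243 = 70 K
COP_carnot = T_cold / dT = 243 / 70
COP_carnot = 3.471

3.471


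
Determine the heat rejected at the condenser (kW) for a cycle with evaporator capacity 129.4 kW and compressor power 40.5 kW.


Q_cond = Q_evap + W
Q_cond = 129.4 + 40.5
Q_cond = 169.9 kW

169.9


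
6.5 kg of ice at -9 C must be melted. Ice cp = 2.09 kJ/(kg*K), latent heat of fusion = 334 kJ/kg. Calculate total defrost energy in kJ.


Sensible heat = cp * dT = 2.09 * 9 = 18.81 kJ/kg
Total per kg = 18.81 + 334 = 352.81 kJ/kg
Q = m * total = 6.5 * 352.81
Q = 2293.3 kJ

2293.3


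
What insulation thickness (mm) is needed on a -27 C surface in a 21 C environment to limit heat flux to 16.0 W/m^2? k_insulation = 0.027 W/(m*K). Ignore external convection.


dT = 21 - (-27) = 48 K
thickness = k * dT / q_max * 1000
thickness = 0.027 * 48 / 16.0 * 1000
thickness = 81.0 mm

81.0


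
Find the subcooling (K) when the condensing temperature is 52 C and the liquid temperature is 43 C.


Subcooling = T_cond - T_liquid
Subcooling = 52 - 43
Subcooling = 9 K

9


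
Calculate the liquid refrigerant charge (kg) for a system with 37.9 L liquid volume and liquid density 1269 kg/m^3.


Charge = V * rho / 1000
Charge = 37.9 * 1269 / 1000
Charge = 48.1 kg

48.1


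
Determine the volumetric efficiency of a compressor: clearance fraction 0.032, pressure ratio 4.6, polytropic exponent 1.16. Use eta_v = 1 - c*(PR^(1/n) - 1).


PR^(1/n) = 4.6^(1/1.16) = 3.72685897
eta_v = 1 - 0.032 * (3.72685897 - 1)
eta_v = 0.9127

0.9127
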